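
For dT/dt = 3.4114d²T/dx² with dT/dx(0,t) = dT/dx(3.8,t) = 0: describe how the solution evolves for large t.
T → constant (steady state). Heat is conserved (no flux at boundaries); solution approaches the spatial average.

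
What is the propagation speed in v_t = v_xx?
Infinite. The heat equation is parabolic, not hyperbolic, so disturbances propagate instantly.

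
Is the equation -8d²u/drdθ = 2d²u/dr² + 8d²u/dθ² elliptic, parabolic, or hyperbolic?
Rewriting in standard form: -2d²u/dr² - 8d²u/drdθ - 8d²u/dθ² = 0. Computing B² - 4AC with A = -2, B = -8, C = -8: discriminant = 0 (zero). Answer: parabolic.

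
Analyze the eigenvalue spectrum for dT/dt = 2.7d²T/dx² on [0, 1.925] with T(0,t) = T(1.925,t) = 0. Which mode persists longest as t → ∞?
Eigenvalues: λₙ = 2.7n²π²/1.925².
First three modes:
  n=1: λ₁ = 2.7π²/1.925² ≈ 7.191
  n=2: λ₂ = 10.8π²/1.925² ≈ 28.765 (4× faster decay)
  n=3: λ₃ = 24.3π²/1.925² ≈ 64.721 (9× faster decay)
As t → ∞, higher modes decay exponentially faster. The n=1 mode dominates: T ~ c₁ sin(πx/1.925) e^{-λ₁t}.
Decay rate: λ₁ = 2.7π²/1.925² ≈ 7.191.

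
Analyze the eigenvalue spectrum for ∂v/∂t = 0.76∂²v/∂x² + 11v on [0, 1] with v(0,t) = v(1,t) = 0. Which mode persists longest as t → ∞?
Eigenvalues: λₙ = 0.76n²π²/1² - 11.
First three modes:
  n=1: λ₁ = 0.76π² - 11 ≈ -3.499
  n=2: λ₂ = 3.04π² - 11 ≈ 19.004
  n=3: λ₃ = 6.84π² - 11 ≈ 56.508
Since 0.76π² ≈ 7.501 < 11, λ₁ < 0.
The n=1 mode grows fastest (−λₙ is largest for n=1) → dominates.
Asymptotic: v ~ c₁ sin(πx/1) e^{3.499t} (exponential growth at rate −λ₁ ≈ 3.499).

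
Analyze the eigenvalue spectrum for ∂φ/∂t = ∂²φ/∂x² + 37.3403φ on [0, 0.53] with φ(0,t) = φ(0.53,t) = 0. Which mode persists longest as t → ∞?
Eigenvalues: λₙ = n²π²/0.53² - 37.3403.
First three modes:
  n=1: λ₁ = π²/0.53² - 37.3403 ≈ -2.205
  n=2: λ₂ = 4π²/0.53² - 37.3403 ≈ 103.202
  n=3: λ₃ = 9π²/0.53² - 37.3403 ≈ 278.881
Since π²/0.53² ≈ 35.136 < 37.3403, λ₁ < 0.
The n=1 mode grows fastest (−λₙ is largest for n=1) → dominates.
Asymptotic: φ ~ c₁ sin(πx/0.53) e^{2.205t} (exponential growth at rate −λ₁ ≈ 2.205).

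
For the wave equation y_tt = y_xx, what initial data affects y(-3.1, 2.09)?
Domain of dependence: [-5.19, -1.01]. Signals travel at speed 1, so data within |x - -3.1| ≤ 1·2.09 = 2.09 can reach the point.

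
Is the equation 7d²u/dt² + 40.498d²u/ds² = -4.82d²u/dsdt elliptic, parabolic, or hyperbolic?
Rewriting in standard form: 40.498d²u/ds² + 4.82d²u/dsdt + 7d²u/dt² = 0. Computing B² - 4AC with A = 40.498, B = 4.82, C = 7: discriminant = -1110.7116 (negative). Answer: elliptic.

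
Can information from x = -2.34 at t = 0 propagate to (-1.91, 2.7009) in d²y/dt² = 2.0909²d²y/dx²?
Yes. The domain of dependence is [-7.55731181, 3.73731181], and -2.34 ∈ [-7.55731181, 3.73731181].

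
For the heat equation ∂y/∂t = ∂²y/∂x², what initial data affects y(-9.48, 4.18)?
The entire real line. The heat equation has infinite propagation speed: any initial disturbance instantly affects all points (though exponentially small far away).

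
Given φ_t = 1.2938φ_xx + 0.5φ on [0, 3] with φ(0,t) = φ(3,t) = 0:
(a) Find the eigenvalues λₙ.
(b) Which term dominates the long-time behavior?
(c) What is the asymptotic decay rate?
Eigenvalues: λₙ = 1.2938n²π²/3² - 0.5.
First three modes:
  n=1: λ₁ = 1.2938π²/3² - 0.5 ≈ 0.919
  n=2: λ₂ = 5.1752π²/3² - 0.5 ≈ 5.175
  n=3: λ₃ = 11.6442π²/3² - 0.5 ≈ 12.269
Since 1.2938π²/3² ≈ 1.419 > 0.5, all λₙ > 0.
The n=1 mode decays slowest → dominates as t → ∞.
Asymptotic: φ ~ c₁ sin(πx/3) e^{-λ₁t} with decay rate λ₁ ≈ 0.919.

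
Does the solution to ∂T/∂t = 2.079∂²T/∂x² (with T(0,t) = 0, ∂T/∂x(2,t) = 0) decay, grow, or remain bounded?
T → 0. Heat escapes through the Dirichlet boundary.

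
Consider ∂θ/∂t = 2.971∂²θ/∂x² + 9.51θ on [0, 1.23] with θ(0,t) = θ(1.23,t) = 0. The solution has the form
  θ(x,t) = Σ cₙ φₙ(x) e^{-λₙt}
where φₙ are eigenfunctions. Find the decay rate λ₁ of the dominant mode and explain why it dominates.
Eigenvalues: λₙ = 2.971n²π²/1.23² - 9.51.
First three modes:
  n=1: λ₁ = 2.971π²/1.23² - 9.51 ≈ 9.872
  n=2: λ₂ = 11.884π²/1.23² - 9.51 ≈ 68.017
  n=3: λ₃ = 26.739π²/1.23² - 9.51 ≈ 164.925
Since 2.971π²/1.23² ≈ 19.382 > 9.51, all λₙ > 0.
The n=1 mode decays slowest → dominates as t → ∞.
Asymptotic: θ ~ c₁ sin(πx/1.23) e^{-λ₁t} with decay rate λ₁ ≈ 9.872.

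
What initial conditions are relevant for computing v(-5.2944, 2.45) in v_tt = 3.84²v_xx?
Domain of dependence: [-14.7024, 4.1136]. Signals travel at speed 3.84, so data within |x - -5.2944| ≤ 3.84·2.45 = 9.408 can reach the point.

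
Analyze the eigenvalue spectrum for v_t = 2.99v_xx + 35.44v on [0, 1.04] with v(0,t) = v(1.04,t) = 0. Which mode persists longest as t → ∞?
Eigenvalues: λₙ = 2.99n²π²/1.04² - 35.44.
First three modes:
  n=1: λ₁ = 2.99π²/1.04² - 35.44 ≈ -8.156
  n=2: λ₂ = 11.96π²/1.04² - 35.44 ≈ 73.695
  n=3: λ₃ = 26.91π²/1.04² - 35.44 ≈ 210.114
Since 2.99π²/1.04² ≈ 27.284 < 35.44, λ₁ < 0.
The n=1 mode grows fastest (−λₙ is largest for n=1) → dominates.
Asymptotic: v ~ c₁ sin(πx/1.04) e^{8.156t} (exponential growth at rate −λ₁ ≈ 8.156).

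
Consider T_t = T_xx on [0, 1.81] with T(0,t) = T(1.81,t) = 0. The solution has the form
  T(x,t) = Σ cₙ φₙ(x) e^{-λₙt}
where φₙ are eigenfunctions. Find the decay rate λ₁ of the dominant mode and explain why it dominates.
Eigenvalues: λₙ = n²π²/1.81².
First three modes:
  n=1: λ₁ = π²/1.81² ≈ 3.013
  n=2: λ₂ = 4π²/1.81² ≈ 12.05 (4× faster decay)
  n=3: λ₃ = 9π²/1.81² ≈ 27.113 (9× faster decay)
As t → ∞, higher modes decay exponentially faster. The n=1 mode dominates: T ~ c₁ sin(πx/1.81) e^{-λ₁t}.
Decay rate: λ₁ = π²/1.81² ≈ 3.013.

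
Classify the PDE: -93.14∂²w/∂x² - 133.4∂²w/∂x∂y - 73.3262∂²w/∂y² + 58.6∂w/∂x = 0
A = -93.14, B = -133.4, C = -73.3262. Discriminant B² - 4AC = -9522.849072. Since -9522.849072 < 0, elliptic.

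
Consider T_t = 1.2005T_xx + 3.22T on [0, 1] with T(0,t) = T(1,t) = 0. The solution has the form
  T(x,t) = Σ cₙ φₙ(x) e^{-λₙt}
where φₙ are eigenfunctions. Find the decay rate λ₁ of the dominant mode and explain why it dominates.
Eigenvalues: λₙ = 1.2005n²π²/1² - 3.22.
First three modes:
  n=1: λ₁ = 1.2005π² - 3.22 ≈ 8.628
  n=2: λ₂ = 4.802π² - 3.22 ≈ 44.174
  n=3: λ₃ = 10.8045π² - 3.22 ≈ 103.416
Since 1.2005π² ≈ 11.848 > 3.22, all λₙ > 0.
The n=1 mode decays slowest → dominates as t → ∞.
Asymptotic: T ~ c₁ sin(πx/1) e^{-λ₁t} with decay rate λ₁ ≈ 8.628.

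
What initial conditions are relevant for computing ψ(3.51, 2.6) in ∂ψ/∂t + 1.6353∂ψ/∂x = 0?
A single point: x = -0.74178. The characteristic through (3.51, 2.6) is x - 1.6353t = const, so x = 3.51 - 1.6353·2.6 = -0.74178.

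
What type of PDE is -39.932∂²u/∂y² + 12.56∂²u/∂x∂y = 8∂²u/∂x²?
Rewriting in standard form: -8∂²u/∂x² + 12.56∂²u/∂x∂y - 39.932∂²u/∂y² = 0. With A = -8, B = 12.56, C = -39.932, the discriminant is -1120.0704. This is an elliptic PDE.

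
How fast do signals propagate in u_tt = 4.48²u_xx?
Speed = 4.48. Information travels along characteristics x = x₀ ± 4.48t.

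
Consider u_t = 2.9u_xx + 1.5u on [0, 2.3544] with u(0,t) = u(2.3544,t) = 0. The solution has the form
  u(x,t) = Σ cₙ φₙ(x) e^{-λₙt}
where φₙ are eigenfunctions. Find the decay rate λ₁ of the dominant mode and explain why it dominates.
Eigenvalues: λₙ = 2.9n²π²/2.3544² - 1.5.
First three modes:
  n=1: λ₁ = 2.9π²/2.3544² - 1.5 ≈ 3.663
  n=2: λ₂ = 11.6π²/2.3544² - 1.5 ≈ 19.154
  n=3: λ₃ = 26.1π²/2.3544² - 1.5 ≈ 44.971
Since 2.9π²/2.3544² ≈ 5.163 > 1.5, all λₙ > 0.
The n=1 mode decays slowest → dominates as t → ∞.
Asymptotic: u ~ c₁ sin(πx/2.3544) e^{-λ₁t} with decay rate λ₁ ≈ 3.663.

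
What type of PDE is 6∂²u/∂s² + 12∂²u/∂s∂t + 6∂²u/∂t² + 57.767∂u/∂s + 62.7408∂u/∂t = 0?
With A = 6, B = 12, C = 6, the discriminant is 0. This is a parabolic PDE.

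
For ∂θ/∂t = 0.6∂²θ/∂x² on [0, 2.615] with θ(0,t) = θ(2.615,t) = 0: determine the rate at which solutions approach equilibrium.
Eigenvalues: λₙ = 0.6n²π²/2.615².
First three modes:
  n=1: λ₁ = 0.6π²/2.615² ≈ 0.866
  n=2: λ₂ = 2.4π²/2.615² ≈ 3.464 (4× faster decay)
  n=3: λ₃ = 5.4π²/2.615² ≈ 7.794 (9× faster decay)
As t → ∞, higher modes decay exponentially faster. The n=1 mode dominates: θ ~ c₁ sin(πx/2.615) e^{-λ₁t}.
Decay rate: λ₁ = 0.6π²/2.615² ≈ 0.866.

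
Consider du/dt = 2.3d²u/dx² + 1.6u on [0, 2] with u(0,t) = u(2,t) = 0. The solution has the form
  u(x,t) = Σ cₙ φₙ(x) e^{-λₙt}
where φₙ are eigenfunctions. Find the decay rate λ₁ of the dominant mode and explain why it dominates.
Eigenvalues: λₙ = 2.3n²π²/2² - 1.6.
First three modes:
  n=1: λ₁ = 2.3π²/2² - 1.6 ≈ 4.075
  n=2: λ₂ = 9.2π²/2² - 1.6 ≈ 21.1
  n=3: λ₃ = 20.7π²/2² - 1.6 ≈ 49.475
Since 2.3π²/2² ≈ 5.675 > 1.6, all λₙ > 0.
The n=1 mode decays slowest → dominates as t → ∞.
Asymptotic: u ~ c₁ sin(πx/2) e^{-λ₁t} with decay rate λ₁ ≈ 4.075.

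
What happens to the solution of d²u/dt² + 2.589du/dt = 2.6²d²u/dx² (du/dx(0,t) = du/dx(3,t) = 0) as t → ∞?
u → constant (steady state). Damping (γ=2.589) dissipates the nonconstant modes; with Neumann BCs the spatial average obeys M''+γM'=0 and tends to a finite limit.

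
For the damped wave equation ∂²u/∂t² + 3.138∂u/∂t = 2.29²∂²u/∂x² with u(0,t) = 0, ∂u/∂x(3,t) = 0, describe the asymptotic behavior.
u → 0. Damping (γ=3.138) dissipates energy; oscillations decay exponentially.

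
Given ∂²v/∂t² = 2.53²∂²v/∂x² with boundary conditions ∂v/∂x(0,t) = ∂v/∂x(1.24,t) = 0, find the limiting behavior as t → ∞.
v oscillates about a mean that drifts linearly in t (generically unbounded; no decay). There is no damping, so the nonconstant modes persist as standing waves (energy conserved, no decay). But with Neumann conditions at both ends the constant mode has eigenvalue 0: the spatial mean M(t) of v satisfies M'' = 0, so M(t) = M(0) + M'(0)·t. Unless the initial velocity has zero mean (∫v_t(x,0)dx = 0), the solution grows linearly in t (unbounded, though not exponentially); if it does have zero mean, the solution stays bounded and simply oscillates.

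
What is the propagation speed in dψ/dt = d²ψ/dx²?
Infinite. The heat equation is parabolic, not hyperbolic, so disturbances propagate instantly.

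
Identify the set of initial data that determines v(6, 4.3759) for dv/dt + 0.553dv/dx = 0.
A single point: x = 3.5801273. The characteristic through (6, 4.3759) is x - 0.553t = const, so x = 6 - 0.553·4.3759 = 3.5801273.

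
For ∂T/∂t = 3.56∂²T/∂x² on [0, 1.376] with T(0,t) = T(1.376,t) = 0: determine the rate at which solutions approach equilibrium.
Eigenvalues: λₙ = 3.56n²π²/1.376².
First three modes:
  n=1: λ₁ = 3.56π²/1.376² ≈ 18.557
  n=2: λ₂ = 14.24π²/1.376² ≈ 74.229 (4× faster decay)
  n=3: λ₃ = 32.04π²/1.376² ≈ 167.015 (9× faster decay)
As t → ∞, higher modes decay exponentially faster. The n=1 mode dominates: T ~ c₁ sin(πx/1.376) e^{-λ₁t}.
Decay rate: λ₁ = 3.56π²/1.376² ≈ 18.557.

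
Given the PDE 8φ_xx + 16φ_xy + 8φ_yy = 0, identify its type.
The second-order coefficients are A = 8, B = 16, C = 8. Since B² - 4AC = 0 = 0, this is a parabolic PDE.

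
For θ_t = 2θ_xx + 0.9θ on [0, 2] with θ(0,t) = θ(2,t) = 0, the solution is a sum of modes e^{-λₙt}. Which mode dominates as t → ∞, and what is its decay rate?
Eigenvalues: λₙ = 2n²π²/2² - 0.9.
First three modes:
  n=1: λ₁ = 2π²/2² - 0.9 ≈ 4.035
  n=2: λ₂ = 8π²/2² - 0.9 ≈ 18.839
  n=3: λ₃ = 18π²/2² - 0.9 ≈ 43.513
Since 2π²/2² ≈ 4.935 > 0.9, all λₙ > 0.
The n=1 mode decays slowest → dominates as t → ∞.
Asymptotic: θ ~ c₁ sin(πx/2) e^{-λ₁t} with decay rate λ₁ ≈ 4.035.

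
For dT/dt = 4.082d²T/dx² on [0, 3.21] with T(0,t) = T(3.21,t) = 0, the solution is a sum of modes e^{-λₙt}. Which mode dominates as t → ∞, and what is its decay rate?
Eigenvalues: λₙ = 4.082n²π²/3.21².
First three modes:
  n=1: λ₁ = 4.082π²/3.21² ≈ 3.91
  n=2: λ₂ = 16.328π²/3.21² ≈ 15.639 (4× faster decay)
  n=3: λ₃ = 36.738π²/3.21² ≈ 35.189 (9× faster decay)
As t → ∞, higher modes decay exponentially faster. The n=1 mode dominates: T ~ c₁ sin(πx/3.21) e^{-λ₁t}.
Decay rate: λ₁ = 4.082π²/3.21² ≈ 3.91.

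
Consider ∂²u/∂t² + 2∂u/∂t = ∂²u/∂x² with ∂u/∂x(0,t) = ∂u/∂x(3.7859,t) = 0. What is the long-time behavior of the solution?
As t → ∞, u → constant (steady state). Damping (γ=2) dissipates the nonconstant modes; with Neumann BCs the spatial average obeys M''+γM'=0 and tends to a finite limit.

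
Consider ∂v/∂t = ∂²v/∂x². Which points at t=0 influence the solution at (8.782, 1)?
The entire real line. The heat equation has infinite propagation speed: any initial disturbance instantly affects all points (though exponentially small far away).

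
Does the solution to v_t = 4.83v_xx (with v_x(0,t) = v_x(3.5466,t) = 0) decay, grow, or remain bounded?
v → constant (steady state). Heat is conserved (no flux at boundaries); solution approaches the spatial average.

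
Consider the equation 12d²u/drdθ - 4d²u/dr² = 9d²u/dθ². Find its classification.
Rewriting in standard form: -4d²u/dr² + 12d²u/drdθ - 9d²u/dθ² = 0. Parabolic. (A = -4, B = 12, C = -9 gives B² - 4AC = 0.)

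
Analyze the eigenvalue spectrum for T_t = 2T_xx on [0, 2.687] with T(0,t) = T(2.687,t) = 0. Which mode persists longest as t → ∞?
Eigenvalues: λₙ = 2n²π²/2.687².
First three modes:
  n=1: λ₁ = 2π²/2.687² ≈ 2.734
  n=2: λ₂ = 8π²/2.687² ≈ 10.936 (4× faster decay)
  n=3: λ₃ = 18π²/2.687² ≈ 24.606 (9× faster decay)
As t → ∞, higher modes decay exponentially faster. The n=1 mode dominates: T ~ c₁ sin(πx/2.687) e^{-λ₁t}.
Decay rate: λ₁ = 2π²/2.687² ≈ 2.734.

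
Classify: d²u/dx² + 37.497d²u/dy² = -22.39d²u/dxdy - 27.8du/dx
Rewriting in standard form: d²u/dx² + 22.39d²u/dxdy + 37.497d²u/dy² + 27.8du/dx = 0. Hyperbolic (discriminant = 351.3241).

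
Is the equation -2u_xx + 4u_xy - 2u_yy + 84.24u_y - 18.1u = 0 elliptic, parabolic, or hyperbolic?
Computing B² - 4AC with A = -2, B = 4, C = -2: discriminant = 0 (zero). Answer: parabolic.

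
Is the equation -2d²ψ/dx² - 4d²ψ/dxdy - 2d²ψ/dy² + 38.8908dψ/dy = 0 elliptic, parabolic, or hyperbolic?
Computing B² - 4AC with A = -2, B = -4, C = -2: discriminant = 0 (zero). Answer: parabolic.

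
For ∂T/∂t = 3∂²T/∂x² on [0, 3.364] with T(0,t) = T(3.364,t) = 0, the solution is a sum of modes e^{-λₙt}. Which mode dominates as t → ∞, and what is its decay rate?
Eigenvalues: λₙ = 3n²π²/3.364².
First three modes:
  n=1: λ₁ = 3π²/3.364² ≈ 2.616
  n=2: λ₂ = 12π²/3.364² ≈ 10.466 (4× faster decay)
  n=3: λ₃ = 27π²/3.364² ≈ 23.548 (9× faster decay)
As t → ∞, higher modes decay exponentially faster. The n=1 mode dominates: T ~ c₁ sin(πx/3.364) e^{-λ₁t}.
Decay rate: λ₁ = 3π²/3.364² ≈ 2.616.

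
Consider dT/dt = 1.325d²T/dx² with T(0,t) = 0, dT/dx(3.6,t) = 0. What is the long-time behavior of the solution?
As t → ∞, T → 0. Heat escapes through the Dirichlet boundary.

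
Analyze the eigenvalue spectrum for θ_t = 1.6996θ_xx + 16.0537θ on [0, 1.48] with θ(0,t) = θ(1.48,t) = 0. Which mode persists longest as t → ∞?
Eigenvalues: λₙ = 1.6996n²π²/1.48² - 16.0537.
First three modes:
  n=1: λ₁ = 1.6996π²/1.48² - 16.0537 ≈ -8.396
  n=2: λ₂ = 6.7984π²/1.48² - 16.0537 ≈ 14.579
  n=3: λ₃ = 15.2964π²/1.48² - 16.0537 ≈ 52.87
Since 1.6996π²/1.48² ≈ 7.658 < 16.0537, λ₁ < 0.
The n=1 mode grows fastest (−λₙ is largest for n=1) → dominates.
Asymptotic: θ ~ c₁ sin(πx/1.48) e^{8.396t} (exponential growth at rate −λ₁ ≈ 8.396).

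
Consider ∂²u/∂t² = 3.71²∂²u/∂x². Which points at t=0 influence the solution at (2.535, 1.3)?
Domain of dependence: [-2.288, 7.358]. Signals travel at speed 3.71, so data within |x - 2.535| ≤ 3.71·1.3 = 4.823 can reach the point.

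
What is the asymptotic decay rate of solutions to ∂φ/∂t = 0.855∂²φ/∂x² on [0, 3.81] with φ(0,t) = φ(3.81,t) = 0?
Eigenvalues: λₙ = 0.855n²π²/3.81².
First three modes:
  n=1: λ₁ = 0.855π²/3.81² ≈ 0.581
  n=2: λ₂ = 3.42π²/3.81² ≈ 2.325 (4× faster decay)
  n=3: λ₃ = 7.695π²/3.81² ≈ 5.232 (9× faster decay)
As t → ∞, higher modes decay exponentially faster. The n=1 mode dominates: φ ~ c₁ sin(πx/3.81) e^{-λ₁t}.
Decay rate: λ₁ = 0.855π²/3.81² ≈ 0.581.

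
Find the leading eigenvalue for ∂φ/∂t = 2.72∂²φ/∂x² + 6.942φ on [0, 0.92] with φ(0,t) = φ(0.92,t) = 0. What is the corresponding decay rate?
Eigenvalues: λₙ = 2.72n²π²/0.92² - 6.942.
First three modes:
  n=1: λ₁ = 2.72π²/0.92² - 6.942 ≈ 24.775
  n=2: λ₂ = 10.88π²/0.92² - 6.942 ≈ 119.926
  n=3: λ₃ = 24.48π²/0.92² - 6.942 ≈ 278.512
Since 2.72π²/0.92² ≈ 31.717 > 6.942, all λₙ > 0.
The n=1 mode decays slowest → dominates as t → ∞.
Asymptotic: φ ~ c₁ sin(πx/0.92) e^{-λ₁t} with decay rate λ₁ ≈ 24.775.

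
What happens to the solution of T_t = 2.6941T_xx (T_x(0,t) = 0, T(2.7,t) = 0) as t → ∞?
T → 0. Heat escapes through the Dirichlet boundary.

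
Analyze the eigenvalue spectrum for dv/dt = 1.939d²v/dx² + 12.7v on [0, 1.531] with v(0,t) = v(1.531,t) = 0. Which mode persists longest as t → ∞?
Eigenvalues: λₙ = 1.939n²π²/1.531² - 12.7.
First three modes:
  n=1: λ₁ = 1.939π²/1.531² - 12.7 ≈ -4.536
  n=2: λ₂ = 7.756π²/1.531² - 12.7 ≈ 19.958
  n=3: λ₃ = 17.451π²/1.531² - 12.7 ≈ 60.78
Since 1.939π²/1.531² ≈ 8.164 < 12.7, λ₁ < 0.
The n=1 mode grows fastest (−λₙ is largest for n=1) → dominates.
Asymptotic: v ~ c₁ sin(πx/1.531) e^{4.536t} (exponential growth at rate −λ₁ ≈ 4.536).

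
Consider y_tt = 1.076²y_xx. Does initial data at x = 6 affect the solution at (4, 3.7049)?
Yes. The domain of dependence is [0.0135276, 7.9864724], and 6 ∈ [0.0135276, 7.9864724].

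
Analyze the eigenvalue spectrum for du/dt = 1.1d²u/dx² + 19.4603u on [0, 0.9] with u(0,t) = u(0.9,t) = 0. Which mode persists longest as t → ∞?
Eigenvalues: λₙ = 1.1n²π²/0.9² - 19.4603.
First three modes:
  n=1: λ₁ = 1.1π²/0.9² - 19.4603 ≈ -6.057
  n=2: λ₂ = 4.4π²/0.9² - 19.4603 ≈ 34.152
  n=3: λ₃ = 9.9π²/0.9² - 19.4603 ≈ 101.168
Since 1.1π²/0.9² ≈ 13.403 < 19.4603, λ₁ < 0.
The n=1 mode grows fastest (−λₙ is largest for n=1) → dominates.
Asymptotic: u ~ c₁ sin(πx/0.9) e^{6.057t} (exponential growth at rate −λ₁ ≈ 6.057).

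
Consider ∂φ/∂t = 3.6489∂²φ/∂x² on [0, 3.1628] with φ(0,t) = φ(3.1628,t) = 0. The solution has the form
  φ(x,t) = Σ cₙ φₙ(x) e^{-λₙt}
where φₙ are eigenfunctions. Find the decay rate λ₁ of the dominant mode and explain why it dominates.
Eigenvalues: λₙ = 3.6489n²π²/3.1628².
First three modes:
  n=1: λ₁ = 3.6489π²/3.1628² ≈ 3.6
  n=2: λ₂ = 14.5956π²/3.1628² ≈ 14.401 (4× faster decay)
  n=3: λ₃ = 32.8401π²/3.1628² ≈ 32.401 (9× faster decay)
As t → ∞, higher modes decay exponentially faster. The n=1 mode dominates: φ ~ c₁ sin(πx/3.1628) e^{-λ₁t}.
Decay rate: λ₁ = 3.6489π²/3.1628² ≈ 3.6.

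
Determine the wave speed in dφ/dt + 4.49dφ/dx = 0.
Speed = 4.49. Information travels along x - 4.49t = const (rightward).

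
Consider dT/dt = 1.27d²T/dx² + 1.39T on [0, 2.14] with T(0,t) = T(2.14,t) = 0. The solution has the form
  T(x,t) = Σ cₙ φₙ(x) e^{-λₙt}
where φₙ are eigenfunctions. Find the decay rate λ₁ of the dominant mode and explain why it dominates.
Eigenvalues: λₙ = 1.27n²π²/2.14² - 1.39.
First three modes:
  n=1: λ₁ = 1.27π²/2.14² - 1.39 ≈ 1.347
  n=2: λ₂ = 5.08π²/2.14² - 1.39 ≈ 9.558
  n=3: λ₃ = 11.43π²/2.14² - 1.39 ≈ 23.243
Since 1.27π²/2.14² ≈ 2.737 > 1.39, all λₙ > 0.
The n=1 mode decays slowest → dominates as t → ∞.
Asymptotic: T ~ c₁ sin(πx/2.14) e^{-λ₁t} with decay rate λ₁ ≈ 1.347.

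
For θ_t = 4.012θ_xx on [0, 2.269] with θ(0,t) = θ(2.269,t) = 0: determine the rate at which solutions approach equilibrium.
Eigenvalues: λₙ = 4.012n²π²/2.269².
First three modes:
  n=1: λ₁ = 4.012π²/2.269² ≈ 7.691
  n=2: λ₂ = 16.048π²/2.269² ≈ 30.765 (4× faster decay)
  n=3: λ₃ = 36.108π²/2.269² ≈ 69.22 (9× faster decay)
As t → ∞, higher modes decay exponentially faster. The n=1 mode dominates: θ ~ c₁ sin(πx/2.269) e^{-λ₁t}.
Decay rate: λ₁ = 4.012π²/2.269² ≈ 7.691.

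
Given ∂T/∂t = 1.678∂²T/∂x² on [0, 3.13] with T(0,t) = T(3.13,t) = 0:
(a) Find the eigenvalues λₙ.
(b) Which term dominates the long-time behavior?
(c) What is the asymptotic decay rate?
Eigenvalues: λₙ = 1.678n²π²/3.13².
First three modes:
  n=1: λ₁ = 1.678π²/3.13² ≈ 1.69
  n=2: λ₂ = 6.712π²/3.13² ≈ 6.762 (4× faster decay)
  n=3: λ₃ = 15.102π²/3.13² ≈ 15.214 (9× faster decay)
As t → ∞, higher modes decay exponentially faster. The n=1 mode dominates: T ~ c₁ sin(πx/3.13) e^{-λ₁t}.
Decay rate: λ₁ = 1.678π²/3.13² ≈ 1.69.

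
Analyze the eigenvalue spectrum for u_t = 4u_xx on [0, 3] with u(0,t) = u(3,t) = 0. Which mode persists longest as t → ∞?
Eigenvalues: λₙ = 4n²π²/3².
First three modes:
  n=1: λ₁ = 4π²/3² ≈ 4.386
  n=2: λ₂ = 16π²/3² ≈ 17.546 (4× faster decay)
  n=3: λ₃ = 36π²/3² ≈ 39.478 (9× faster decay)
As t → ∞, higher modes decay exponentially faster. The n=1 mode dominates: u ~ c₁ sin(πx/3) e^{-λ₁t}.
Decay rate: λ₁ = 4π²/3² ≈ 4.386.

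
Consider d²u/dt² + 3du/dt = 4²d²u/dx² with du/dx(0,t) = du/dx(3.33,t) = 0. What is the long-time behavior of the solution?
As t → ∞, u → constant (steady state). Damping (γ=3) dissipates the nonconstant modes; with Neumann BCs the spatial average obeys M''+γM'=0 and tends to a finite limit.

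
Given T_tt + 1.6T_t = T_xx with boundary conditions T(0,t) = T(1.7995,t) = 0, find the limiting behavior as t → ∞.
T → 0. Damping (γ=1.6) dissipates energy; oscillations decay exponentially.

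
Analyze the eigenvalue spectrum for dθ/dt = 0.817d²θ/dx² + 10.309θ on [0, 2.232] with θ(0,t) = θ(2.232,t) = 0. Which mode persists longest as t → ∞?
Eigenvalues: λₙ = 0.817n²π²/2.232² - 10.309.
First three modes:
  n=1: λ₁ = 0.817π²/2.232² - 10.309 ≈ -8.69
  n=2: λ₂ = 3.268π²/2.232² - 10.309 ≈ -3.835
  n=3: λ₃ = 7.353π²/2.232² - 10.309 ≈ 4.258
Since 0.817π²/2.232² ≈ 1.619 < 10.309, λ₁ < 0.
The n=1 mode grows fastest (−λₙ is largest for n=1) → dominates.
Asymptotic: θ ~ c₁ sin(πx/2.232) e^{8.69t} (exponential growth at rate −λ₁ ≈ 8.69).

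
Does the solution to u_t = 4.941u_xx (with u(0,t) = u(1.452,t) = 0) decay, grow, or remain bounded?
u → 0. Heat diffuses out through both boundaries.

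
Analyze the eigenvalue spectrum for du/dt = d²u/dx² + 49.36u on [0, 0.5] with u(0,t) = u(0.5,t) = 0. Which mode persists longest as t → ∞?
Eigenvalues: λₙ = n²π²/0.5² - 49.36.
First three modes:
  n=1: λ₁ = π²/0.5² - 49.36 ≈ -9.882
  n=2: λ₂ = 4π²/0.5² - 49.36 ≈ 108.554
  n=3: λ₃ = 9π²/0.5² - 49.36 ≈ 305.946
Since π²/0.5² ≈ 39.478 < 49.36, λ₁ < 0.
The n=1 mode grows fastest (−λₙ is largest for n=1) → dominates.
Asymptotic: u ~ c₁ sin(πx/0.5) e^{9.882t} (exponential growth at rate −λ₁ ≈ 9.882).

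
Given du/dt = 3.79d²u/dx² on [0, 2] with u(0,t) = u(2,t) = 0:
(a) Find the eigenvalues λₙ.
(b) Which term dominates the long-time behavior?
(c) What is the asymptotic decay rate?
Eigenvalues: λₙ = 3.79n²π²/2².
First three modes:
  n=1: λ₁ = 3.79π²/2² ≈ 9.351
  n=2: λ₂ = 15.16π²/2² ≈ 37.406 (4× faster decay)
  n=3: λ₃ = 34.11π²/2² ≈ 84.163 (9× faster decay)
As t → ∞, higher modes decay exponentially faster. The n=1 mode dominates: u ~ c₁ sin(πx/2) e^{-λ₁t}.
Decay rate: λ₁ = 3.79π²/2² ≈ 9.351.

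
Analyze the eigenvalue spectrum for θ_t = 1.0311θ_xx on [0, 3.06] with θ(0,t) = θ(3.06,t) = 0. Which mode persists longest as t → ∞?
Eigenvalues: λₙ = 1.0311n²π²/3.06².
First three modes:
  n=1: λ₁ = 1.0311π²/3.06² ≈ 1.087
  n=2: λ₂ = 4.1244π²/3.06² ≈ 4.347 (4× faster decay)
  n=3: λ₃ = 9.2799π²/3.06² ≈ 9.781 (9× faster decay)
As t → ∞, higher modes decay exponentially faster. The n=1 mode dominates: θ ~ c₁ sin(πx/3.06) e^{-λ₁t}.
Decay rate: λ₁ = 1.0311π²/3.06² ≈ 1.087.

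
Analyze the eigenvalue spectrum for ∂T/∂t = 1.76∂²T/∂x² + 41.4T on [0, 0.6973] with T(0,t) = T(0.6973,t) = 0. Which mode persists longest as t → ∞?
Eigenvalues: λₙ = 1.76n²π²/0.6973² - 41.4.
First three modes:
  n=1: λ₁ = 1.76π²/0.6973² - 41.4 ≈ -5.675
  n=2: λ₂ = 7.04π²/0.6973² - 41.4 ≈ 101.5
  n=3: λ₃ = 15.84π²/0.6973² - 41.4 ≈ 280.126
Since 1.76π²/0.6973² ≈ 35.725 < 41.4, λ₁ < 0.
The n=1 mode grows fastest (−λₙ is largest for n=1) → dominates.
Asymptotic: T ~ c₁ sin(πx/0.6973) e^{5.675t} (exponential growth at rate −λ₁ ≈ 5.675).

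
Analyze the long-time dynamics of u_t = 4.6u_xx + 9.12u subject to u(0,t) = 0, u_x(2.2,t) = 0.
Long-time behavior: u grows unboundedly. Reaction dominates diffusion (r=9.12 > κπ²/(4L²)≈2.35); solution grows exponentially.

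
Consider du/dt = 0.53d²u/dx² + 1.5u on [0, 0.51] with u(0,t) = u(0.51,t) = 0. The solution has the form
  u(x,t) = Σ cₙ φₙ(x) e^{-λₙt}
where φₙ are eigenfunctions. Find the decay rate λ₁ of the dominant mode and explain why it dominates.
Eigenvalues: λₙ = 0.53n²π²/0.51² - 1.5.
First three modes:
  n=1: λ₁ = 0.53π²/0.51² - 1.5 ≈ 18.611
  n=2: λ₂ = 2.12π²/0.51² - 1.5 ≈ 78.944
  n=3: λ₃ = 4.77π²/0.51² - 1.5 ≈ 179.5
Since 0.53π²/0.51² ≈ 20.111 > 1.5, all λₙ > 0.
The n=1 mode decays slowest → dominates as t → ∞.
Asymptotic: u ~ c₁ sin(πx/0.51) e^{-λ₁t} with decay rate λ₁ ≈ 18.611.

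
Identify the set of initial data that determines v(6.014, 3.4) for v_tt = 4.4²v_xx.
Domain of dependence: [-8.946, 20.974]. Signals travel at speed 4.4, so data within |x - 6.014| ≤ 4.4·3.4 = 14.96 can reach the point.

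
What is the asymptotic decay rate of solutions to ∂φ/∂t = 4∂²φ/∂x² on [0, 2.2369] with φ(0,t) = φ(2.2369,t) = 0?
Eigenvalues: λₙ = 4n²π²/2.2369².
First three modes:
  n=1: λ₁ = 4π²/2.2369² ≈ 7.89
  n=2: λ₂ = 16π²/2.2369² ≈ 31.559 (4× faster decay)
  n=3: λ₃ = 36π²/2.2369² ≈ 71.008 (9× faster decay)
As t → ∞, higher modes decay exponentially faster. The n=1 mode dominates: φ ~ c₁ sin(πx/2.2369) e^{-λ₁t}.
Decay rate: λ₁ = 4π²/2.2369² ≈ 7.89.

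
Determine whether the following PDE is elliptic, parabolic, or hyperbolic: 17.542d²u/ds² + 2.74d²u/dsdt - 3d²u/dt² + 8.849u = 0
Coefficients: A = 17.542, B = 2.74, C = -3. B² - 4AC = 218.0116, which is positive, so the equation is hyperbolic.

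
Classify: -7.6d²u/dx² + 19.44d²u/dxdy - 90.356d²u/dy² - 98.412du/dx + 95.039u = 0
Elliptic (discriminant = -2368.9088).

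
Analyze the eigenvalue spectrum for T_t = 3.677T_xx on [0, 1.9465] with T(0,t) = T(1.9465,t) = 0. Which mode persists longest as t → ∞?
Eigenvalues: λₙ = 3.677n²π²/1.9465².
First three modes:
  n=1: λ₁ = 3.677π²/1.9465² ≈ 9.578
  n=2: λ₂ = 14.708π²/1.9465² ≈ 38.313 (4× faster decay)
  n=3: λ₃ = 33.093π²/1.9465² ≈ 86.204 (9× faster decay)
As t → ∞, higher modes decay exponentially faster. The n=1 mode dominates: T ~ c₁ sin(πx/1.9465) e^{-λ₁t}.
Decay rate: λ₁ = 3.677π²/1.9465² ≈ 9.578.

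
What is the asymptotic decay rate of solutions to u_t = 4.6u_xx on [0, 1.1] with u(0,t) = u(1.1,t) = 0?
Eigenvalues: λₙ = 4.6n²π²/1.1².
First three modes:
  n=1: λ₁ = 4.6π²/1.1² ≈ 37.521
  n=2: λ₂ = 18.4π²/1.1² ≈ 150.083 (4× faster decay)
  n=3: λ₃ = 41.4π²/1.1² ≈ 337.687 (9× faster decay)
As t → ∞, higher modes decay exponentially faster. The n=1 mode dominates: u ~ c₁ sin(πx/1.1) e^{-λ₁t}.
Decay rate: λ₁ = 4.6π²/1.1² ≈ 37.521.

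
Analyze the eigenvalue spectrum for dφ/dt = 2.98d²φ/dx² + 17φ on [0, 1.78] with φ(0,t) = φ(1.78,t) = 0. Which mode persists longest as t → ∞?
Eigenvalues: λₙ = 2.98n²π²/1.78² - 17.
First three modes:
  n=1: λ₁ = 2.98π²/1.78² - 17 ≈ -7.717
  n=2: λ₂ = 11.92π²/1.78² - 17 ≈ 20.131
  n=3: λ₃ = 26.82π²/1.78² - 17 ≈ 66.545
Since 2.98π²/1.78² ≈ 9.283 < 17, λ₁ < 0.
The n=1 mode grows fastest (−λₙ is largest for n=1) → dominates.
Asymptotic: φ ~ c₁ sin(πx/1.78) e^{7.717t} (exponential growth at rate −λ₁ ≈ 7.717).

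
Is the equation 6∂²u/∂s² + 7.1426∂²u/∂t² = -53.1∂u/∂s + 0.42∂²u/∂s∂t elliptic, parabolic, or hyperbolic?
Rewriting in standard form: 6∂²u/∂s² - 0.42∂²u/∂s∂t + 7.1426∂²u/∂t² + 53.1∂u/∂s = 0. Computing B² - 4AC with A = 6, B = -0.42, C = 7.1426: discriminant = -171.246 (negative). Answer: elliptic.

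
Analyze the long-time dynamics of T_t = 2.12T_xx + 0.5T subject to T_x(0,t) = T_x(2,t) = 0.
Long-time behavior: T grows unboundedly. With Neumann BCs the constant mode has diffusion eigenvalue 0, so any r > 0 makes it grow like e^(0.5t); solution grows exponentially.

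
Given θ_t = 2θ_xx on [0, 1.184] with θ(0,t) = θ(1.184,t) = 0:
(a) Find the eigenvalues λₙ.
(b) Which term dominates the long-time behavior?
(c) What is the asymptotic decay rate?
Eigenvalues: λₙ = 2n²π²/1.184².
First three modes:
  n=1: λ₁ = 2π²/1.184² ≈ 14.081
  n=2: λ₂ = 8π²/1.184² ≈ 56.323 (4× faster decay)
  n=3: λ₃ = 18π²/1.184² ≈ 126.727 (9× faster decay)
As t → ∞, higher modes decay exponentially faster. The n=1 mode dominates: θ ~ c₁ sin(πx/1.184) e^{-λ₁t}.
Decay rate: λ₁ = 2π²/1.184² ≈ 14.081.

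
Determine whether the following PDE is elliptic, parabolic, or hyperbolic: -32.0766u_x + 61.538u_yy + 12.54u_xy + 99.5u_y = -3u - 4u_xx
Rewriting in standard form: 4u_xx + 12.54u_xy + 61.538u_yy - 32.0766u_x + 99.5u_y + 3u = 0. Coefficients: A = 4, B = 12.54, C = 61.538. B² - 4AC = -827.3564, which is negative, so the equation is elliptic.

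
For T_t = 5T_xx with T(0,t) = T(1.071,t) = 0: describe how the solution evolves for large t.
T → 0. Heat diffuses out through both boundaries.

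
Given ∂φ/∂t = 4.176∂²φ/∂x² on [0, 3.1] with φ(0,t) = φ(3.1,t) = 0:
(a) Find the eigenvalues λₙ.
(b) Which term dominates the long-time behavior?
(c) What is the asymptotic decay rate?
Eigenvalues: λₙ = 4.176n²π²/3.1².
First three modes:
  n=1: λ₁ = 4.176π²/3.1² ≈ 4.289
  n=2: λ₂ = 16.704π²/3.1² ≈ 17.155 (4× faster decay)
  n=3: λ₃ = 37.584π²/3.1² ≈ 38.599 (9× faster decay)
As t → ∞, higher modes decay exponentially faster. The n=1 mode dominates: φ ~ c₁ sin(πx/3.1) e^{-λ₁t}.
Decay rate: λ₁ = 4.176π²/3.1² ≈ 4.289.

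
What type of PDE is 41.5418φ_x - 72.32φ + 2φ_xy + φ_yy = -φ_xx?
Rewriting in standard form: φ_xx + 2φ_xy + φ_yy + 41.5418φ_x - 72.32φ = 0. With A = 1, B = 2, C = 1, the discriminant is 0. This is a parabolic PDE.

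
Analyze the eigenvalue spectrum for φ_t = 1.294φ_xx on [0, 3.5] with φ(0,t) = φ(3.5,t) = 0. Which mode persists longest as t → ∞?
Eigenvalues: λₙ = 1.294n²π²/3.5².
First three modes:
  n=1: λ₁ = 1.294π²/3.5² ≈ 1.043
  n=2: λ₂ = 5.176π²/3.5² ≈ 4.17 (4× faster decay)
  n=3: λ₃ = 11.646π²/3.5² ≈ 9.383 (9× faster decay)
As t → ∞, higher modes decay exponentially faster. The n=1 mode dominates: φ ~ c₁ sin(πx/3.5) e^{-λ₁t}.
Decay rate: λ₁ = 1.294π²/3.5² ≈ 1.043.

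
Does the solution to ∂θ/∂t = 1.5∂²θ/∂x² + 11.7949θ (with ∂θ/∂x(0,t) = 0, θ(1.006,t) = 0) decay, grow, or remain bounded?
θ grows unboundedly. Reaction dominates diffusion (r=11.7949 > κπ²/(4L²)≈3.66); solution grows exponentially.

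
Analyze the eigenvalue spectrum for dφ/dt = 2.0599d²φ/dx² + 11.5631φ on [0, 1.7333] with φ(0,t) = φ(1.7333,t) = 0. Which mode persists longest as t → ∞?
Eigenvalues: λₙ = 2.0599n²π²/1.7333² - 11.5631.
First three modes:
  n=1: λ₁ = 2.0599π²/1.7333² - 11.5631 ≈ -4.796
  n=2: λ₂ = 8.2396π²/1.7333² - 11.5631 ≈ 15.505
  n=3: λ₃ = 18.5391π²/1.7333² - 11.5631 ≈ 49.34
Since 2.0599π²/1.7333² ≈ 6.767 < 11.5631, λ₁ < 0.
The n=1 mode grows fastest (−λₙ is largest for n=1) → dominates.
Asymptotic: φ ~ c₁ sin(πx/1.7333) e^{4.796t} (exponential growth at rate −λ₁ ≈ 4.796).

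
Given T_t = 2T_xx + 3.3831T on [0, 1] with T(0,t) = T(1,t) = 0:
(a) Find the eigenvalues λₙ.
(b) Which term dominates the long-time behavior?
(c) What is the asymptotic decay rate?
Eigenvalues: λₙ = 2n²π²/1² - 3.3831.
First three modes:
  n=1: λ₁ = 2π² - 3.3831 ≈ 16.356
  n=2: λ₂ = 8π² - 3.3831 ≈ 75.574
  n=3: λ₃ = 18π² - 3.3831 ≈ 174.27
Since 2π² ≈ 19.739 > 3.3831, all λₙ > 0.
The n=1 mode decays slowest → dominates as t → ∞.
Asymptotic: T ~ c₁ sin(πx/1) e^{-λ₁t} with decay rate λ₁ ≈ 16.356.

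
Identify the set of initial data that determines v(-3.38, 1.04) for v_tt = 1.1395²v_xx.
Domain of dependence: [-4.56508, -2.19492]. Signals travel at speed 1.1395, so data within |x - -3.38| ≤ 1.1395·1.04 = 1.18508 can reach the point.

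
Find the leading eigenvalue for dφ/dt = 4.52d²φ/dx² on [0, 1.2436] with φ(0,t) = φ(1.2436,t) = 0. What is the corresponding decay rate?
Eigenvalues: λₙ = 4.52n²π²/1.2436².
First three modes:
  n=1: λ₁ = 4.52π²/1.2436² ≈ 28.845
  n=2: λ₂ = 18.08π²/1.2436² ≈ 115.382 (4× faster decay)
  n=3: λ₃ = 40.68π²/1.2436² ≈ 259.609 (9× faster decay)
As t → ∞, higher modes decay exponentially faster. The n=1 mode dominates: φ ~ c₁ sin(πx/1.2436) e^{-λ₁t}.
Decay rate: λ₁ = 4.52π²/1.2436² ≈ 28.845.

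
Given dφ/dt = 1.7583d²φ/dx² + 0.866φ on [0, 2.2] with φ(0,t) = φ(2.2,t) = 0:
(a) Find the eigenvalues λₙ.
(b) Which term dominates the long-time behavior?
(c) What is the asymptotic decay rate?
Eigenvalues: λₙ = 1.7583n²π²/2.2² - 0.866.
First three modes:
  n=1: λ₁ = 1.7583π²/2.2² - 0.866 ≈ 2.719
  n=2: λ₂ = 7.0332π²/2.2² - 0.866 ≈ 13.476
  n=3: λ₃ = 15.8247π²/2.2² - 0.866 ≈ 31.403
Since 1.7583π²/2.2² ≈ 3.585 > 0.866, all λₙ > 0.
The n=1 mode decays slowest → dominates as t → ∞.
Asymptotic: φ ~ c₁ sin(πx/2.2) e^{-λ₁t} with decay rate λ₁ ≈ 2.719.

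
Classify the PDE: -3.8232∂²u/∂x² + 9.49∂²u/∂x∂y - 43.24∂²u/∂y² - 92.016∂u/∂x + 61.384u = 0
A = -3.8232, B = 9.49, C = -43.24. Discriminant B² - 4AC = -571.200572. Since -571.200572 < 0, elliptic.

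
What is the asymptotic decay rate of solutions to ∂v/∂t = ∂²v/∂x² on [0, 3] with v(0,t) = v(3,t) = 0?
Eigenvalues: λₙ = n²π²/3².
First three modes:
  n=1: λ₁ = π²/3² ≈ 1.097
  n=2: λ₂ = 4π²/3² ≈ 4.386 (4× faster decay)
  n=3: λ₃ = 9π²/3² ≈ 9.87 (9× faster decay)
As t → ∞, higher modes decay exponentially faster. The n=1 mode dominates: v ~ c₁ sin(πx/3) e^{-λ₁t}.
Decay rate: λ₁ = π²/3² ≈ 1.097.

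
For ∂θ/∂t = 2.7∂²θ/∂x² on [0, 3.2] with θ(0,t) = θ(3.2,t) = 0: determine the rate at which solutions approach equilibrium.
Eigenvalues: λₙ = 2.7n²π²/3.2².
First three modes:
  n=1: λ₁ = 2.7π²/3.2² ≈ 2.602
  n=2: λ₂ = 10.8π²/3.2² ≈ 10.409 (4× faster decay)
  n=3: λ₃ = 24.3π²/3.2² ≈ 23.421 (9× faster decay)
As t → ∞, higher modes decay exponentially faster. The n=1 mode dominates: θ ~ c₁ sin(πx/3.2) e^{-λ₁t}.
Decay rate: λ₁ = 2.7π²/3.2² ≈ 2.602.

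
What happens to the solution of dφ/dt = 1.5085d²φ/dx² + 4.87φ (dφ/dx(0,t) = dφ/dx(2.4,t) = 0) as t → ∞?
φ grows unboundedly. With Neumann BCs the constant mode has diffusion eigenvalue 0, so any r > 0 makes it grow like e^(4.87t); solution grows exponentially.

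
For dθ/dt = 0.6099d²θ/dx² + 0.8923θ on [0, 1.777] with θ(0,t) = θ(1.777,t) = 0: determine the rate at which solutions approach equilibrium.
Eigenvalues: λₙ = 0.6099n²π²/1.777² - 0.8923.
First three modes:
  n=1: λ₁ = 0.6099π²/1.777² - 0.8923 ≈ 1.014
  n=2: λ₂ = 2.4396π²/1.777² - 0.8923 ≈ 6.733
  n=3: λ₃ = 5.4891π²/1.777² - 0.8923 ≈ 16.264
Since 0.6099π²/1.777² ≈ 1.906 > 0.8923, all λₙ > 0.
The n=1 mode decays slowest → dominates as t → ∞.
Asymptotic: θ ~ c₁ sin(πx/1.777) e^{-λ₁t} with decay rate λ₁ ≈ 1.014.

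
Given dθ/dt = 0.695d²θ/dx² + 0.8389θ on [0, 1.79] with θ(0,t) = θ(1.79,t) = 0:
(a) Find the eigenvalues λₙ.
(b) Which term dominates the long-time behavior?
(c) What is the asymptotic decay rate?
Eigenvalues: λₙ = 0.695n²π²/1.79² - 0.8389.
First three modes:
  n=1: λ₁ = 0.695π²/1.79² - 0.8389 ≈ 1.302
  n=2: λ₂ = 2.78π²/1.79² - 0.8389 ≈ 7.724
  n=3: λ₃ = 6.255π²/1.79² - 0.8389 ≈ 18.428
Since 0.695π²/1.79² ≈ 2.141 > 0.8389, all λₙ > 0.
The n=1 mode decays slowest → dominates as t → ∞.
Asymptotic: θ ~ c₁ sin(πx/1.79) e^{-λ₁t} with decay rate λ₁ ≈ 1.302.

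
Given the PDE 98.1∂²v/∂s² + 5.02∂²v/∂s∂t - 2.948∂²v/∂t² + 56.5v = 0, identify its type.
The second-order coefficients are A = 98.1, B = 5.02, C = -2.948. Since B² - 4AC = 1181.9956 > 0, this is a hyperbolic PDE.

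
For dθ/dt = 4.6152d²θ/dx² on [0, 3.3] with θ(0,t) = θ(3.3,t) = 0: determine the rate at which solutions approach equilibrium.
Eigenvalues: λₙ = 4.6152n²π²/3.3².
First three modes:
  n=1: λ₁ = 4.6152π²/3.3² ≈ 4.183
  n=2: λ₂ = 18.4608π²/3.3² ≈ 16.731 (4× faster decay)
  n=3: λ₃ = 41.5368π²/3.3² ≈ 37.645 (9× faster decay)
As t → ∞, higher modes decay exponentially faster. The n=1 mode dominates: θ ~ c₁ sin(πx/3.3) e^{-λ₁t}.
Decay rate: λ₁ = 4.6152π²/3.3² ≈ 4.183.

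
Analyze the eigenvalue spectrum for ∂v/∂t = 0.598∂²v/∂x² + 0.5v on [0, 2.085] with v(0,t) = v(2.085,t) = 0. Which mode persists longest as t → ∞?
Eigenvalues: λₙ = 0.598n²π²/2.085² - 0.5.
First three modes:
  n=1: λ₁ = 0.598π²/2.085² - 0.5 ≈ 0.858
  n=2: λ₂ = 2.392π²/2.085² - 0.5 ≈ 4.931
  n=3: λ₃ = 5.382π²/2.085² - 0.5 ≈ 11.719
Since 0.598π²/2.085² ≈ 1.358 > 0.5, all λₙ > 0.
The n=1 mode decays slowest → dominates as t → ∞.
Asymptotic: v ~ c₁ sin(πx/2.085) e^{-λ₁t} with decay rate λ₁ ≈ 0.858.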